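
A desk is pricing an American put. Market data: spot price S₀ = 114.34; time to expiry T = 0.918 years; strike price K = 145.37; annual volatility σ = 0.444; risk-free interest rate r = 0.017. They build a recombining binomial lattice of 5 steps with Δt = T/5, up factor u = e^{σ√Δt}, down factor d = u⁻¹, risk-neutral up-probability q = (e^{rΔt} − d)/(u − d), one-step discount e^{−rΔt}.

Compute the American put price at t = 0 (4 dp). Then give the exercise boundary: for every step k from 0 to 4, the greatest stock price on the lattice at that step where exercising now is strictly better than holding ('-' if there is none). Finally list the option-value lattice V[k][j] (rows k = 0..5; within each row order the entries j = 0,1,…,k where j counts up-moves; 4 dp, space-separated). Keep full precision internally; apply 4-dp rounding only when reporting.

params: Δt=0.18360 u=1.20955 d=0.82675 q=0.46075 e^(-rΔt)=0.99688
t_5 payoffs: 101.2048 80.7558 50.8389 7.0702 0.0000 0.0000
t_4: node(4,0) S=53.4200 payoff=91.9500 vs cont=91.4969 → 91.9500 [stop]  node(4,1) S=78.1540 payoff=67.2160 vs cont=66.7630 → 67.2160 [stop]  node(4,2) S=114.3400 payoff=31.0300 vs cont=30.5770 → 31.0300 [stop]  node(4,3) S=167.2805 payoff=0.0000 vs cont=3.8007 → 3.8007 [wait]  node(4,4) S=244.7328 payoff=0.0000 vs cont=0.0000 → 0.0000 [wait]  ⇒ S*(4)=114.3400
t_3: node(3,0) S=64.6142 payoff=80.7558 vs cont=80.3028 → 80.7558 [stop]  node(3,1) S=94.5311 payoff=50.8389 vs cont=50.3859 → 50.8389 [stop]  node(3,2) S=138.2998 payoff=7.0702 vs cont=18.4266 → 18.4266 [wait]  node(3,3) S=202.3339 payoff=0.0000 vs cont=2.0432 → 2.0432 [wait]  ⇒ S*(3)=94.5311
t_2: node(2,0) S=78.1540 payoff=67.2160 vs cont=66.7630 → 67.2160 [stop]  node(2,1) S=114.3400 payoff=31.0300 vs cont=35.7931 → 35.7931 [wait]  node(2,2) S=167.2805 payoff=0.0000 vs cont=10.8441 → 10.8441 [wait]  ⇒ S*(2)=78.1540
t_1: node(1,0) S=94.5311 payoff=50.8389 vs cont=52.5736 → 52.5736 [wait]  node(1,1) S=138.2998 payoff=7.0702 vs cont=24.2222 → 24.2222 [wait]  ⇒ S*(1)=-
t_0: node(0,0) S=114.3400 payoff=31.0300 vs cont=39.3876 → 39.3876 [wait]  ⇒ S*(0)=-

price = 39.3876
boundary = - - 78.1540 94.5311 114.3400
tree:
39.3876
52.5736 24.2222
67.2160 35.7931 10.8441
80.7558 50.8389 18.4266 2.0432
91.9500 67.2160 31.0300 3.8007 0.0000
101.2048 80.7558 50.8389 7.0702 0.0000 0.0000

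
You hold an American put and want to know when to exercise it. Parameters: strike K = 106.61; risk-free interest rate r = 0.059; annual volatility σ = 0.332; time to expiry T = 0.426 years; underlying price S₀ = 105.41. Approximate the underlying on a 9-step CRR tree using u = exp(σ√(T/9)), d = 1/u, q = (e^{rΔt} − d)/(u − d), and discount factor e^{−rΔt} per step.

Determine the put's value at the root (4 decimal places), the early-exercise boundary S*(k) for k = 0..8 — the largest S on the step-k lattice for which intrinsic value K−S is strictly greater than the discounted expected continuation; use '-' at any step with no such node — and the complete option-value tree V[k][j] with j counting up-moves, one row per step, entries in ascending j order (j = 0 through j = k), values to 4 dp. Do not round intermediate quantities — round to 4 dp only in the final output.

params: Δt=0.04733 u=1.07490 d=0.93032 q=0.50129 e^(-rΔt)=0.99721
t_9 payoffs: 51.5853 43.0336 33.1527 21.7362 8.5454 0.0000 0.0000 0.0000 0.0000 0.0000
t_8: node(8,0) S=59.1462 payoff=47.4638 vs cont=47.1665 → 47.4638 [stop]  node(8,1) S=68.3385 payoff=38.2715 vs cont=37.9742 → 38.2715 [stop]  node(8,2) S=78.9595 payoff=27.6505 vs cont=27.3532 → 27.6505 [stop]  node(8,3) S=91.2311 payoff=15.3789 vs cont=15.0816 → 15.3789 [stop]  node(8,4) S=105.4100 payoff=1.2000 vs cont=4.2498 → 4.2498 [wait]  node(8,5) S=121.7925 payoff=0.0000 vs cont=0.0000 → 0.0000 [wait]  node(8,6) S=140.7211 payoff=0.0000 vs cont=0.0000 → 0.0000 [wait]  node(8,7) S=162.5916 payoff=0.0000 vs cont=0.0000 → 0.0000 [wait]  node(8,8) S=187.8611 payoff=0.0000 vs cont=0.0000 → 0.0000 [wait]  ⇒ S*(8)=91.2311
t_7: node(7,0) S=63.5764 payoff=43.0336 vs cont=42.7363 → 43.0336 [stop]  node(7,1) S=73.4573 payoff=33.1527 vs cont=32.8554 → 33.1527 [stop]  node(7,2) S=84.8738 payoff=21.7362 vs cont=21.4389 → 21.7362 [stop]  node(7,3) S=98.0646 payoff=8.5454 vs cont=9.7726 → 9.7726 [wait]  node(7,4) S=113.3056 payoff=0.0000 vs cont=2.1135 → 2.1135 [wait]  node(7,5) S=130.9152 payoff=0.0000 vs cont=0.0000 → 0.0000 [wait]  node(7,6) S=151.2616 payoff=0.0000 vs cont=0.0000 → 0.0000 [wait]  node(7,7) S=174.7702 payoff=0.0000 vs cont=0.0000 → 0.0000 [wait]  ⇒ S*(7)=84.8738
t_6: node(6,0) S=68.3385 payoff=38.2715 vs cont=37.9742 → 38.2715 [stop]  node(6,1) S=78.9595 payoff=27.6505 vs cont=27.3532 → 27.6505 [stop]  node(6,2) S=91.2311 payoff=15.3789 vs cont=15.6951 → 15.6951 [wait]  node(6,3) S=105.4100 payoff=1.2000 vs cont=5.9166 → 5.9166 [wait]  node(6,4) S=121.7925 payoff=0.0000 vs cont=1.0511 → 1.0511 [wait]  node(6,5) S=140.7211 payoff=0.0000 vs cont=0.0000 → 0.0000 [wait]  node(6,6) S=162.5916 payoff=0.0000 vs cont=0.0000 → 0.0000 [wait]  ⇒ S*(6)=78.9595
t_5: node(5,0) S=73.4573 payoff=33.1527 vs cont=32.8554 → 33.1527 [stop]  node(5,1) S=84.8738 payoff=21.7362 vs cont=21.5969 → 21.7362 [stop]  node(5,2) S=98.0646 payoff=8.5454 vs cont=10.7631 → 10.7631 [wait]  node(5,3) S=113.3056 payoff=0.0000 vs cont=3.4678 → 3.4678 [wait]  node(5,4) S=130.9152 payoff=0.0000 vs cont=0.5227 → 0.5227 [wait]  node(5,5) S=151.2616 payoff=0.0000 vs cont=0.0000 → 0.0000 [wait]  ⇒ S*(5)=84.8738
t_4: node(4,0) S=78.9595 payoff=27.6505 vs cont=27.3532 → 27.6505 [stop]  node(4,1) S=91.2311 payoff=15.3789 vs cont=16.1902 → 16.1902 [wait]  node(4,2) S=105.4100 payoff=1.2000 vs cont=7.0862 → 7.0862 [wait]  node(4,3) S=121.7925 payoff=0.0000 vs cont=1.9859 → 1.9859 [wait]  node(4,4) S=140.7211 payoff=0.0000 vs cont=0.2600 → 0.2600 [wait]  ⇒ S*(4)=78.9595
t_3: node(3,0) S=84.8738 payoff=21.7362 vs cont=21.8445 → 21.8445 [wait]  node(3,1) S=98.0646 payoff=8.5454 vs cont=11.5940 → 11.5940 [wait]  node(3,2) S=113.3056 payoff=0.0000 vs cont=4.5169 → 4.5169 [wait]  node(3,3) S=130.9152 payoff=0.0000 vs cont=1.1176 → 1.1176 [wait]  ⇒ S*(3)=-
t_2: node(2,0) S=91.2311 payoff=15.3789 vs cont=16.6594 → 16.6594 [wait]  node(2,1) S=105.4100 payoff=1.2000 vs cont=8.0239 → 8.0239 [wait]  node(2,2) S=121.7925 payoff=0.0000 vs cont=2.8050 → 2.8050 [wait]  ⇒ S*(2)=-
t_1: node(1,0) S=98.0646 payoff=8.5454 vs cont=12.2961 → 12.2961 [wait]  node(1,1) S=113.3056 payoff=0.0000 vs cont=5.3926 → 5.3926 [wait]  ⇒ S*(1)=-
t_0: node(0,0) S=105.4100 payoff=1.2000 vs cont=8.8108 → 8.8108 [wait]  ⇒ S*(0)=-

price = 8.8108
boundary = - - - - 78.9595 84.8738 78.9595 84.8738 91.2311
tree:
8.8108
12.2961 5.3926
16.6594 8.0239 2.8050
21.8445 11.5940 4.5169 1.1176
27.6505 16.1902 7.0862 1.9859 0.2600
33.1527 21.7362 10.7631 3.4678 0.5227 0.0000
38.2715 27.6505 15.6951 5.9166 1.0511 0.0000 0.0000
43.0336 33.1527 21.7362 9.7726 2.1135 0.0000 0.0000 0.0000
47.4638 38.2715 27.6505 15.3789 4.2498 0.0000 0.0000 0.0000 0.0000
51.5853 43.0336 33.1527 21.7362 8.5454 0.0000 0.0000 0.0000 0.0000 0.0000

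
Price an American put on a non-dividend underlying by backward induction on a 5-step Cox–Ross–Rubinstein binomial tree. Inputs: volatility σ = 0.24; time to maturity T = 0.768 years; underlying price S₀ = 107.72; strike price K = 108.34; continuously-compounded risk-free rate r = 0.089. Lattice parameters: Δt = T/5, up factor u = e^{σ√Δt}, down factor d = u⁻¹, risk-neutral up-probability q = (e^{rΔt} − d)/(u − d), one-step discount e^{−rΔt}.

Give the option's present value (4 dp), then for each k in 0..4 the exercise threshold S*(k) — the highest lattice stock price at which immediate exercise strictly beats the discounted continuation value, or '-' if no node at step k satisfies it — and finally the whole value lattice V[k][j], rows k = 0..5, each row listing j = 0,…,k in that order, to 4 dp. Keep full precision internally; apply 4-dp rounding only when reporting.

params: Δt=0.15360 u=1.09863 d=0.91023 q=0.54956 e^(-rΔt)=0.98642
t_5 payoffs: 41.0351 27.1044 10.2903 0.0000 0.0000 0.0000
t_4: node(4,0) S=73.9429 payoff=34.3971 vs cont=32.9261 → 34.3971 [stop]  node(4,1) S=89.2476 payoff=19.0924 vs cont=17.6214 → 19.0924 [stop]  node(4,2) S=107.7200 payoff=0.6200 vs cont=4.5722 → 4.5722 [wait]  node(4,3) S=130.0158 payoff=0.0000 vs cont=0.0000 → 0.0000 [wait]  node(4,4) S=156.9264 payoff=0.0000 vs cont=0.0000 → 0.0000 [wait]  ⇒ S*(4)=89.2476
t_3: node(3,0) S=81.2356 payoff=27.1044 vs cont=25.6334 → 27.1044 [stop]  node(3,1) S=98.0497 payoff=10.2903 vs cont=10.9618 → 10.9618 [wait]  node(3,2) S=118.3440 payoff=0.0000 vs cont=2.0315 → 2.0315 [wait]  node(3,3) S=142.8388 payoff=0.0000 vs cont=0.0000 → 0.0000 [wait]  ⇒ S*(3)=81.2356
t_2: node(2,0) S=89.2476 payoff=19.0924 vs cont=17.9855 → 19.0924 [stop]  node(2,1) S=107.7200 payoff=0.6200 vs cont=5.9719 → 5.9719 [wait]  node(2,2) S=130.0158 payoff=0.0000 vs cont=0.9027 → 0.9027 [wait]  ⇒ S*(2)=89.2476
t_1: node(1,0) S=98.0497 payoff=10.2903 vs cont=11.7205 → 11.7205 [wait]  node(1,1) S=118.3440 payoff=0.0000 vs cont=3.1428 → 3.1428 [wait]  ⇒ S*(1)=-
t_0: node(0,0) S=107.7200 payoff=0.6200 vs cont=6.9114 → 6.9114 [wait]  ⇒ S*(0)=-

price = 6.9114
boundary = - - 89.2476 81.2356 89.2476
tree:
6.9114
11.7205 3.1428
19.0924 5.9719 0.9027
27.1044 10.9618 2.0315 0.0000
34.3971 19.0924 4.5722 0.0000 0.0000
41.0351 27.1044 10.2903 0.0000 0.0000 0.0000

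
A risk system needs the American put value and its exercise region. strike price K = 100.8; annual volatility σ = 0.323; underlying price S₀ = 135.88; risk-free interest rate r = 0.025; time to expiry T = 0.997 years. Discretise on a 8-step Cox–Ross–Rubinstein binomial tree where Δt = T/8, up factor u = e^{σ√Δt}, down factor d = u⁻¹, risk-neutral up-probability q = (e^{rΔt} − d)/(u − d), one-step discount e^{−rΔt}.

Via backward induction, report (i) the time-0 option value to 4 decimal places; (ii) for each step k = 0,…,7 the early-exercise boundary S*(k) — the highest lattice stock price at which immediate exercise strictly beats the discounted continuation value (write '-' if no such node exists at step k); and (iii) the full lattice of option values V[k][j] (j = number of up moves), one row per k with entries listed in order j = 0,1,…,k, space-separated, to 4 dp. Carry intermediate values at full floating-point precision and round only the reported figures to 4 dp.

price = 3.1786
boundary = - - - - - - 68.5535 76.8335
tree:
3.1786
5.0468 1.2168
7.8376 2.1180 0.2684
11.8467 3.6340 0.5229 0.0000
17.3149 6.1205 1.0189 0.0000 0.0000
24.2620 10.0547 1.9853 0.0000 0.0000 0.0000
32.2465 15.9457 3.8683 0.0000 0.0000 0.0000 0.0000
39.6342 23.9665 7.5374 0.0000 0.0000 0.0000 0.0000 0.0000
46.2258 32.2465 14.6864 0.0000 0.0000 0.0000 0.0000 0.0000 0.0000

Δt=0.12462, u=1.12078, d=0.89223, q=0.48518, disc=e^(-rΔt)=0.99689
k=8 terminal: V=max(K-S,0) → 46.2258 32.2465 14.6864 0.0000 0.0000 0.0000 0.0000 0.0000 0.0000
k=7: j=0 S=61.1658 intr=39.6342 cont=39.3207 V=39.6342[EX]; j=1 S=76.8335 intr=23.9665 cont=23.6529 V=23.9665[EX]; j=2 S=96.5145 intr=4.2855 cont=7.5374 V=7.5374[hold]; j=3 S=121.2368 intr=0.0000 cont=0.0000 V=0.0000[hold]; j=4 S=152.2918 intr=0.0000 cont=0.0000 V=0.0000[hold]; j=5 S=191.3016 intr=0.0000 cont=0.0000 V=0.0000[hold]; j=6 S=240.3037 intr=0.0000 cont=0.0000 V=0.0000[hold]; j=7 S=301.8579 intr=0.0000 cont=0.0000 V=0.0000[hold]  S*(7)=76.8335
k=6: j=0 S=68.5535 intr=32.2465 cont=31.9330 V=32.2465[EX]; j=1 S=86.1136 intr=14.6864 cont=15.9457 V=15.9457[hold]; j=2 S=108.1717 intr=0.0000 cont=3.8683 V=3.8683[hold]; j=3 S=135.8800 intr=0.0000 cont=0.0000 V=0.0000[hold]; j=4 S=170.6859 intr=0.0000 cont=0.0000 V=0.0000[hold]; j=5 S=214.4073 intr=0.0000 cont=0.0000 V=0.0000[hold]; j=6 S=269.3280 intr=0.0000 cont=0.0000 V=0.0000[hold]  S*(6)=68.5535
k=5: j=0 S=76.8335 intr=23.9665 cont=24.2620 V=24.2620[hold]; j=1 S=96.5145 intr=4.2855 cont=10.0547 V=10.0547[hold]; j=2 S=121.2368 intr=0.0000 cont=1.9853 V=1.9853[hold]; j=3 S=152.2918 intr=0.0000 cont=0.0000 V=0.0000[hold]; j=4 S=191.3016 intr=0.0000 cont=0.0000 V=0.0000[hold]; j=5 S=240.3037 intr=0.0000 cont=0.0000 V=0.0000[hold]  S*(5)=-
k=4: j=0 S=86.1136 intr=14.6864 cont=17.3149 V=17.3149[hold]; j=1 S=108.1717 intr=0.0000 cont=6.1205 V=6.1205[hold]; j=2 S=135.8800 intr=0.0000 cont=1.0189 V=1.0189[hold]; j=3 S=170.6859 intr=0.0000 cont=0.0000 V=0.0000[hold]; j=4 S=214.4073 intr=0.0000 cont=0.0000 V=0.0000[hold]  S*(4)=-
k=3: j=0 S=96.5145 intr=4.2855 cont=11.8467 V=11.8467[hold]; j=1 S=121.2368 intr=0.0000 cont=3.6340 V=3.6340[hold]; j=2 S=152.2918 intr=0.0000 cont=0.5229 V=0.5229[hold]; j=3 S=191.3016 intr=0.0000 cont=0.0000 V=0.0000[hold]  S*(3)=-
k=2: j=0 S=108.1717 intr=0.0000 cont=7.8376 V=7.8376[hold]; j=1 S=135.8800 intr=0.0000 cont=2.1180 V=2.1180[hold]; j=2 S=170.6859 intr=0.0000 cont=0.2684 V=0.2684[hold]  S*(2)=-
k=1: j=0 S=121.2368 intr=0.0000 cont=5.0468 V=5.0468[hold]; j=1 S=152.2918 intr=0.0000 cont=1.2168 V=1.2168[hold]  S*(1)=-
k=0: j=0 S=135.8800 intr=0.0000 cont=3.1786 V=3.1786[hold]  S*(0)=-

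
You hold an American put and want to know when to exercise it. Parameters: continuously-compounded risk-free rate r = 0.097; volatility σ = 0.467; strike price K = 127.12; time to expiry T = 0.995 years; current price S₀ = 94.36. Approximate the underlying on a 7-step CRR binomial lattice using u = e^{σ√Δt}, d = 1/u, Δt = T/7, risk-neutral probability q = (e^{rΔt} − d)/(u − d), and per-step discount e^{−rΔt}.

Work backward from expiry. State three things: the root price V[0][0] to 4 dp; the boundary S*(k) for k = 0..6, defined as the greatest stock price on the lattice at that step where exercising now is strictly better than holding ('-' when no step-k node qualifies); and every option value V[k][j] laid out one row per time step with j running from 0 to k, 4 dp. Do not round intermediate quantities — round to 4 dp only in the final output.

Δt=0.14214, u=1.19252, d=0.83856, q=0.49532, disc=e^(-rΔt)=0.98631
k=7 terminal: V=max(K-S,0) → 99.6074 87.9943 71.4793 47.9934 14.5939 0.0000 0.0000 0.0000
k=6: j=0 S=32.8093 intr=94.3107 cont=92.5700 V=94.3107[EX]; j=1 S=46.6581 intr=80.4619 cont=78.7212 V=80.4619[EX]; j=2 S=66.3525 intr=60.7675 cont=59.0268 V=60.7675[EX]; j=3 S=94.3600 intr=32.7600 cont=31.0193 V=32.7600[EX]; j=4 S=134.1894 intr=0.0000 cont=7.2644 V=7.2644[hold]; j=5 S=190.8309 intr=0.0000 cont=0.0000 V=0.0000[hold]; j=6 S=271.3807 intr=0.0000 cont=0.0000 V=0.0000[hold]  S*(6)=94.3600
k=5: j=0 S=39.1257 intr=87.9943 cont=86.2536 V=87.9943[EX]; j=1 S=55.6407 intr=71.4793 cont=69.7386 V=71.4793[EX]; j=2 S=79.1266 intr=47.9934 cont=46.2527 V=47.9934[EX]; j=3 S=112.5261 intr=14.5939 cont=19.8559 V=19.8559[hold]; j=4 S=160.0234 intr=0.0000 cont=3.6160 V=3.6160[hold]; j=5 S=227.5694 intr=0.0000 cont=0.0000 V=0.0000[hold]  S*(5)=79.1266
k=4: j=0 S=46.6581 intr=80.4619 cont=78.7212 V=80.4619[EX]; j=1 S=66.3525 intr=60.7675 cont=59.0268 V=60.7675[EX]; j=2 S=94.3600 intr=32.7600 cont=33.5900 V=33.5900[hold]; j=3 S=134.1894 intr=0.0000 cont=11.6502 V=11.6502[hold]; j=4 S=190.8309 intr=0.0000 cont=1.7999 V=1.7999[hold]  S*(4)=66.3525
k=3: j=0 S=55.6407 intr=71.4793 cont=69.7386 V=71.4793[EX]; j=1 S=79.1266 intr=47.9934 cont=46.6581 V=47.9934[EX]; j=2 S=112.5261 intr=14.5939 cont=22.4116 V=22.4116[hold]; j=3 S=160.0234 intr=0.0000 cont=6.6785 V=6.6785[hold]  S*(3)=79.1266
k=2: j=0 S=66.3525 intr=60.7675 cont=59.0268 V=60.7675[EX]; j=1 S=94.3600 intr=32.7600 cont=34.8385 V=34.8385[hold]; j=2 S=134.1894 intr=0.0000 cont=14.4185 V=14.4185[hold]  S*(2)=66.3525
k=1: j=0 S=79.1266 intr=47.9934 cont=47.2681 V=47.9934[EX]; j=1 S=112.5261 intr=14.5939 cont=24.3855 V=24.3855[hold]  S*(1)=79.1266
k=0: j=0 S=94.3600 intr=32.7600 cont=35.8029 V=35.8029[hold]  S*(0)=-

price = 35.8029
boundary = - 79.1266 66.3525 79.1266 66.3525 79.1266 94.3600
tree:
35.8029
47.9934 24.3855
60.7675 34.8385 14.4185
71.4793 47.9934 22.4116 6.6785
80.4619 60.7675 33.5900 11.6502 1.7999
87.9943 71.4793 47.9934 19.8559 3.6160 0.0000
94.3107 80.4619 60.7675 32.7600 7.2644 0.0000 0.0000
99.6074 87.9943 71.4793 47.9934 14.5939 0.0000 0.0000 0.0000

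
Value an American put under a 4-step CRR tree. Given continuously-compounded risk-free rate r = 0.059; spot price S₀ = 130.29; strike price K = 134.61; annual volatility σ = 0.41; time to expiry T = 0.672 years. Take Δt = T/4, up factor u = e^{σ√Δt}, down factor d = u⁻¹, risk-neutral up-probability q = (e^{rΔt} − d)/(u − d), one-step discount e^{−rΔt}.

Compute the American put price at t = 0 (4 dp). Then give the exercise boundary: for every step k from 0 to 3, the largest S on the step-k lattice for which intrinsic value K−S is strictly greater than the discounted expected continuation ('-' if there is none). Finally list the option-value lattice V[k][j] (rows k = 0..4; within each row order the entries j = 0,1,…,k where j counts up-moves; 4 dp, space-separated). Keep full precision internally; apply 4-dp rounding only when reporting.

price = 17.5462
boundary = - - 93.0989 110.1356
tree:
17.5462
27.5667 7.3738
41.5111 13.4755 1.1120
55.9124 24.4744 2.1918 0.0000
68.0860 41.5111 4.3200 0.0000 0.0000

Δt=0.16800, u=1.18300, d=0.84531, q=0.48758, disc=e^(-rΔt)=0.99014
k=4 terminal: V=max(K-S,0) → 68.0860 41.5111 4.3200 0.0000 0.0000
k=3: j=0 S=78.6976 intr=55.9124 cont=54.5847 V=55.9124[EX]; j=1 S=110.1356 intr=24.4744 cont=23.1467 V=24.4744[EX]; j=2 S=154.1325 intr=0.0000 cont=2.1918 V=2.1918[hold]; j=3 S=215.7052 intr=0.0000 cont=0.0000 V=0.0000[hold]  S*(3)=110.1356
k=2: j=0 S=93.0989 intr=41.5111 cont=40.1834 V=41.5111[EX]; j=1 S=130.2900 intr=4.3200 cont=13.4755 V=13.4755[hold]; j=2 S=182.3381 intr=0.0000 cont=1.1120 V=1.1120[hold]  S*(2)=93.0989
k=1: j=0 S=110.1356 intr=24.4744 cont=27.5667 V=27.5667[hold]; j=1 S=154.1325 intr=0.0000 cont=7.3738 V=7.3738[hold]  S*(1)=-
k=0: j=0 S=130.2900 intr=4.3200 cont=17.5462 V=17.5462[hold]  S*(0)=-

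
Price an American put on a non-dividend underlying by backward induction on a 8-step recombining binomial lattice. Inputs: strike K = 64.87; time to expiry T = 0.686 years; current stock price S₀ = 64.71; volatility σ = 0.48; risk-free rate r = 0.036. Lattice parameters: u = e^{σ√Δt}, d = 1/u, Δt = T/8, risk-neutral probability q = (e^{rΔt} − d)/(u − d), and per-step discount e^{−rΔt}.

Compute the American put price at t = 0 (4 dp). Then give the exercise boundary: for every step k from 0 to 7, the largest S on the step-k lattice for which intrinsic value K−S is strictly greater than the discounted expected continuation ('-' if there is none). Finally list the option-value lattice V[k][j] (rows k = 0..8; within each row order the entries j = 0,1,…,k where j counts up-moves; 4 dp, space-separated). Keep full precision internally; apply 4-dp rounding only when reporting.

price = 9.3421
boundary = - - - - 36.8804 42.4463 48.8521 56.2247
tree:
9.3421
12.9650 5.4127
17.4219 8.1405 2.4435
22.5534 11.8835 4.0710 0.6670
27.9896 16.7127 6.6420 1.2657 0.0119
32.8256 22.4237 10.5312 2.4017 0.0228 0.0000
37.0275 27.9896 16.0179 4.5568 0.0437 0.0000 0.0000
40.6784 32.8256 22.4237 8.6453 0.0836 0.0000 0.0000 0.0000
43.8506 37.0275 27.9896 16.0179 0.1600 0.0000 0.0000 0.0000 0.0000

Δt=0.08575  u=1.15092  d=0.86887  q=0.47588  discount=0.99692
step 8 (expiry): payoffs max(K−S,0) = 43.8506 37.0275 27.9896 16.0179 0.1600 0.0000 0.0000 0.0000 0.0000
step 7: (k=7,j=0): S=24.1916, (K−S)⁺=40.6784, hold=40.4785 ⇒ V=40.6784 exercise | (k=7,j=1): S=32.0444, (K−S)⁺=32.8256, hold=32.6257 ⇒ V=32.8256 exercise | (k=7,j=2): S=42.4463, (K−S)⁺=22.4237, hold=22.2238 ⇒ V=22.4237 exercise | (k=7,j=3): S=56.2247, (K−S)⁺=8.6453, hold=8.4453 ⇒ V=8.6453 exercise | (k=7,j=4): S=74.4758, (K−S)⁺=0.0000, hold=0.0836 ⇒ V=0.0836 continue | (k=7,j=5): S=98.6514, (K−S)⁺=0.0000, hold=0.0000 ⇒ V=0.0000 continue | (k=7,j=6): S=130.6746, (K−S)⁺=0.0000, hold=0.0000 ⇒ V=0.0000 continue | (k=7,j=7): S=173.0928, (K−S)⁺=0.0000, hold=0.0000 ⇒ V=0.0000 continue  boundary S*=56.2247
step 6: (k=6,j=0): S=27.8425, (K−S)⁺=37.0275, hold=36.8276 ⇒ V=37.0275 exercise | (k=6,j=1): S=36.8804, (K−S)⁺=27.9896, hold=27.7897 ⇒ V=27.9896 exercise | (k=6,j=2): S=48.8521, (K−S)⁺=16.0179, hold=15.8179 ⇒ V=16.0179 exercise | (k=6,j=3): S=64.7100, (K−S)⁺=0.1600, hold=4.5568 ⇒ V=4.5568 continue | (k=6,j=4): S=85.7155, (K−S)⁺=0.0000, hold=0.0437 ⇒ V=0.0437 continue | (k=6,j=5): S=113.5396, (K−S)⁺=0.0000, hold=0.0000 ⇒ V=0.0000 continue | (k=6,j=6): S=150.3956, (K−S)⁺=0.0000, hold=0.0000 ⇒ V=0.0000 continue  boundary S*=48.8521
step 5: (k=5,j=0): S=32.0444, (K−S)⁺=32.8256, hold=32.6257 ⇒ V=32.8256 exercise | (k=5,j=1): S=42.4463, (K−S)⁺=22.4237, hold=22.2238 ⇒ V=22.4237 exercise | (k=5,j=2): S=56.2247, (K−S)⁺=8.6453, hold=10.5312 ⇒ V=10.5312 continue | (k=5,j=3): S=74.4758, (K−S)⁺=0.0000, hold=2.4017 ⇒ V=2.4017 continue | (k=5,j=4): S=98.6514, (K−S)⁺=0.0000, hold=0.0228 ⇒ V=0.0228 continue | (k=5,j=5): S=130.6746, (K−S)⁺=0.0000, hold=0.0000 ⇒ V=0.0000 continue  boundary S*=42.4463
step 4: (k=4,j=0): S=36.8804, (K−S)⁺=27.9896, hold=27.7897 ⇒ V=27.9896 exercise | (k=4,j=1): S=48.8521, (K−S)⁺=16.0179, hold=16.7127 ⇒ V=16.7127 continue | (k=4,j=2): S=64.7100, (K−S)⁺=0.1600, hold=6.6420 ⇒ V=6.6420 continue | (k=4,j=3): S=85.7155, (K−S)⁺=0.0000, hold=1.2657 ⇒ V=1.2657 continue | (k=4,j=4): S=113.5396, (K−S)⁺=0.0000, hold=0.0119 ⇒ V=0.0119 continue  boundary S*=36.8804
step 3: (k=3,j=0): S=42.4463, (K−S)⁺=22.4237, hold=22.5534 ⇒ V=22.5534 continue | (k=3,j=1): S=56.2247, (K−S)⁺=8.6453, hold=11.8835 ⇒ V=11.8835 continue | (k=3,j=2): S=74.4758, (K−S)⁺=0.0000, hold=4.0710 ⇒ V=4.0710 continue | (k=3,j=3): S=98.6514, (K−S)⁺=0.0000, hold=0.6670 ⇒ V=0.6670 continue  boundary S*=-
step 2: (k=2,j=0): S=48.8521, (K−S)⁺=16.0179, hold=17.4219 ⇒ V=17.4219 continue | (k=2,j=1): S=64.7100, (K−S)⁺=0.1600, hold=8.1405 ⇒ V=8.1405 continue | (k=2,j=2): S=85.7155, (K−S)⁺=0.0000, hold=2.4435 ⇒ V=2.4435 continue  boundary S*=-
step 1: (k=1,j=0): S=56.2247, (K−S)⁺=8.6453, hold=12.9650 ⇒ V=12.9650 continue | (k=1,j=1): S=74.4758, (K−S)⁺=0.0000, hold=5.4127 ⇒ V=5.4127 continue  boundary S*=-
step 0: (k=0,j=0): S=64.7100, (K−S)⁺=0.1600, hold=9.3421 ⇒ V=9.3421 continue  boundary S*=-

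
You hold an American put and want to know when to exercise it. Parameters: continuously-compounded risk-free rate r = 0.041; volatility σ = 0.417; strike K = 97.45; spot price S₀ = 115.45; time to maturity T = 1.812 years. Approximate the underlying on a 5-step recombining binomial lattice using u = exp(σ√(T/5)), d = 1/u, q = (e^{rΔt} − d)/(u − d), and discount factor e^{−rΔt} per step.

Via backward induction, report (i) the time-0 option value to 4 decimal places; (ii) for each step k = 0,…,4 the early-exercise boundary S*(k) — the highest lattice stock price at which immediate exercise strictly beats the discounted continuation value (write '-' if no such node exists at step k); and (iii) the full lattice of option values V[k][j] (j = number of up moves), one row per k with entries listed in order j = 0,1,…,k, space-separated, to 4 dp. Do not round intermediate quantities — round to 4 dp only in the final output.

Δt=0.36240, u=1.28535, d=0.77800, q=0.46707, disc=e^(-rΔt)=0.98525
k=5 terminal: V=max(K-S,0) → 64.5434 43.0840 7.6302 0.0000 0.0000 0.0000
k=4: j=0 S=42.2966 intr=55.1534 cont=53.7161 V=55.1534[EX]; j=1 S=69.8795 intr=27.5705 cont=26.1333 V=27.5705[EX]; j=2 S=115.4500 intr=0.0000 cont=4.0064 V=4.0064[hold]; j=3 S=190.7384 intr=0.0000 cont=0.0000 V=0.0000[hold]; j=4 S=315.1246 intr=0.0000 cont=0.0000 V=0.0000[hold]  S*(4)=69.8795
k=3: j=0 S=54.3660 intr=43.0840 cont=41.6467 V=43.0840[EX]; j=1 S=89.8198 intr=7.6302 cont=16.3200 V=16.3200[hold]; j=2 S=148.3939 intr=0.0000 cont=2.1036 V=2.1036[hold]; j=3 S=245.1660 intr=0.0000 cont=0.0000 V=0.0000[hold]  S*(3)=54.3660
k=2: j=0 S=69.8795 intr=27.5705 cont=30.1322 V=30.1322[hold]; j=1 S=115.4500 intr=0.0000 cont=9.5371 V=9.5371[hold]; j=2 S=190.7384 intr=0.0000 cont=1.1045 V=1.1045[hold]  S*(2)=-
k=1: j=0 S=89.8198 intr=7.6302 cont=20.2102 V=20.2102[hold]; j=1 S=148.3939 intr=0.0000 cont=5.5159 V=5.5159[hold]  S*(1)=-
k=0: j=0 S=115.4500 intr=0.0000 cont=13.1501 V=13.1501[hold]  S*(0)=-

price = 13.1501
boundary = - - - 54.3660 69.8795
tree:
13.1501
20.2102 5.5159
30.1322 9.5371 1.1045
43.0840 16.3200 2.1036 0.0000
55.1534 27.5705 4.0064 0.0000 0.0000
64.5434 43.0840 7.6302 0.0000 0.0000 0.0000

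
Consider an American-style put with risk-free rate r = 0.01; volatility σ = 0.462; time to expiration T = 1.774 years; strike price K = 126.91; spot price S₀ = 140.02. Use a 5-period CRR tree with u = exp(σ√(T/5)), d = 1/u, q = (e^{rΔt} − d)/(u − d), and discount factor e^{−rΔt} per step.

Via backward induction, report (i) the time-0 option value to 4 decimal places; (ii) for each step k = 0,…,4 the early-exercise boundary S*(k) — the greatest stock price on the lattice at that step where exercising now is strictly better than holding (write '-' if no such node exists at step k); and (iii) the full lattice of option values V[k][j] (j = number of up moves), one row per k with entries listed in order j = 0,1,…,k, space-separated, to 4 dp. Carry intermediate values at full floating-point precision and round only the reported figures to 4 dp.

price = 26.2608
boundary = - - - 61.3266 80.7537
tree:
26.2608
36.8895 12.8369
50.2029 20.1069 3.6133
65.5834 30.8764 6.4523 0.0000
80.3369 46.1563 11.5220 0.0000 0.0000
91.5411 65.5834 20.5750 0.0000 0.0000 0.0000

params: Δt=0.35480 u=1.31678 d=0.75943 q=0.43801 e^(-rΔt)=0.99646
t_5 payoffs: 91.5411 65.5834 20.5750 0.0000 0.0000 0.0000
t_4: node(4,0) S=46.5731 payoff=80.3369 vs cont=79.8875 → 80.3369 [stop]  node(4,1) S=80.7537 payoff=46.1563 vs cont=45.7068 → 46.1563 [stop]  node(4,2) S=140.0200 payoff=0.0000 vs cont=11.5220 → 11.5220 [wait]  node(4,3) S=242.7827 payoff=0.0000 vs cont=0.0000 → 0.0000 [wait]  node(4,4) S=420.9643 payoff=0.0000 vs cont=0.0000 → 0.0000 [wait]  ⇒ S*(4)=80.7537
t_3: node(3,0) S=61.3266 payoff=65.5834 vs cont=65.1340 → 65.5834 [stop]  node(3,1) S=106.3350 payoff=20.5750 vs cont=30.8764 → 30.8764 [wait]  node(3,2) S=184.3758 payoff=0.0000 vs cont=6.4523 → 6.4523 [wait]  node(3,3) S=319.6918 payoff=0.0000 vs cont=0.0000 → 0.0000 [wait]  ⇒ S*(3)=61.3266
t_2: node(2,0) S=80.7537 payoff=46.1563 vs cont=50.2029 → 50.2029 [wait]  node(2,1) S=140.0200 payoff=0.0000 vs cont=20.1069 → 20.1069 [wait]  node(2,2) S=242.7827 payoff=0.0000 vs cont=3.6133 → 3.6133 [wait]  ⇒ S*(2)=-
t_1: node(1,0) S=106.3350 payoff=20.5750 vs cont=36.8895 → 36.8895 [wait]  node(1,1) S=184.3758 payoff=0.0000 vs cont=12.8369 → 12.8369 [wait]  ⇒ S*(1)=-
t_0: node(0,0) S=140.0200 payoff=0.0000 vs cont=26.2608 → 26.2608 [wait]  ⇒ S*(0)=-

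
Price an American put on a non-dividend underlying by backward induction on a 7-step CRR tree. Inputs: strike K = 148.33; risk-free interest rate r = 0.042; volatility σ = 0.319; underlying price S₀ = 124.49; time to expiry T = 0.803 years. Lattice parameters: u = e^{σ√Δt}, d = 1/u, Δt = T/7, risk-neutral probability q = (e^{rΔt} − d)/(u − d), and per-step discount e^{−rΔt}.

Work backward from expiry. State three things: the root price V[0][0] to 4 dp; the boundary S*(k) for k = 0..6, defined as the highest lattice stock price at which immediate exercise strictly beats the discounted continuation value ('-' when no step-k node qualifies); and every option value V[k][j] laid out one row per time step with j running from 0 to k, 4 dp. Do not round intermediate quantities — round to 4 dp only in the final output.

price = 28.0138
boundary = - - 100.2972 90.0256 100.2972 111.7408 124.4900
tree:
28.0138
37.3180 18.8070
48.0328 26.7648 10.8824
58.3044 36.6726 16.9308 4.8259
67.5240 48.0328 25.4554 8.4103 1.2209
75.7995 58.3044 36.5892 14.3594 2.4308 0.0000
83.2275 67.5240 48.0328 23.8400 4.8398 0.0000 0.0000
89.8947 75.7995 58.3044 36.5892 9.6361 0.0000 0.0000 0.0000

params: Δt=0.11471 u=1.11410 d=0.89759 q=0.49532 e^(-rΔt)=0.99519
t_7 payoffs: 89.8947 75.7995 58.3044 36.5892 9.6361 0.0000 0.0000 0.0000
t_6: node(6,0) S=65.1025 payoff=83.2275 vs cont=82.5145 → 83.2275 [stop]  node(6,1) S=80.8060 payoff=67.5240 vs cont=66.8111 → 67.5240 [stop]  node(6,2) S=100.2972 payoff=48.0328 vs cont=47.3198 → 48.0328 [stop]  node(6,3) S=124.4900 payoff=23.8400 vs cont=23.1271 → 23.8400 [stop]  node(6,4) S=154.5183 payoff=0.0000 vs cont=4.8398 → 4.8398 [wait]  node(6,5) S=191.7898 payoff=0.0000 vs cont=0.0000 → 0.0000 [wait]  node(6,6) S=238.0516 payoff=0.0000 vs cont=0.0000 → 0.0000 [wait]  ⇒ S*(6)=124.4900
t_5: node(5,0) S=72.5305 payoff=75.7995 vs cont=75.0866 → 75.7995 [stop]  node(5,1) S=90.0256 payoff=58.3044 vs cont=57.5914 → 58.3044 [stop]  node(5,2) S=111.7408 payoff=36.5892 vs cont=35.8763 → 36.5892 [stop]  node(5,3) S=138.6939 payoff=9.6361 vs cont=14.3594 → 14.3594 [wait]  node(5,4) S=172.1483 payoff=0.0000 vs cont=2.4308 → 2.4308 [wait]  node(5,5) S=213.6724 payoff=0.0000 vs cont=0.0000 → 0.0000 [wait]  ⇒ S*(5)=111.7408
t_4: node(4,0) S=80.8060 payoff=67.5240 vs cont=66.8111 → 67.5240 [stop]  node(4,1) S=100.2972 payoff=48.0328 vs cont=47.3198 → 48.0328 [stop]  node(4,2) S=124.4900 payoff=23.8400 vs cont=25.4554 → 25.4554 [wait]  node(4,3) S=154.5183 payoff=0.0000 vs cont=8.4103 → 8.4103 [wait]  node(4,4) S=191.7898 payoff=0.0000 vs cont=1.2209 → 1.2209 [wait]  ⇒ S*(4)=100.2972
t_3: node(3,0) S=90.0256 payoff=58.3044 vs cont=57.5914 → 58.3044 [stop]  node(3,1) S=111.7408 payoff=36.5892 vs cont=36.6726 → 36.6726 [wait]  node(3,2) S=138.6939 payoff=9.6361 vs cont=16.9308 → 16.9308 [wait]  node(3,3) S=172.1483 payoff=0.0000 vs cont=4.8259 → 4.8259 [wait]  ⇒ S*(3)=90.0256
t_2: node(2,0) S=100.2972 payoff=48.0328 vs cont=47.3609 → 48.0328 [stop]  node(2,1) S=124.4900 payoff=23.8400 vs cont=26.7648 → 26.7648 [wait]  node(2,2) S=154.5183 payoff=0.0000 vs cont=10.8824 → 10.8824 [wait]  ⇒ S*(2)=100.2972
t_1: node(1,0) S=111.7408 payoff=36.5892 vs cont=37.3180 → 37.3180 [wait]  node(1,1) S=138.6939 payoff=9.6361 vs cont=18.8070 → 18.8070 [wait]  ⇒ S*(1)=-
t_0: node(0,0) S=124.4900 payoff=23.8400 vs cont=28.0138 → 28.0138 [wait]  ⇒ S*(0)=-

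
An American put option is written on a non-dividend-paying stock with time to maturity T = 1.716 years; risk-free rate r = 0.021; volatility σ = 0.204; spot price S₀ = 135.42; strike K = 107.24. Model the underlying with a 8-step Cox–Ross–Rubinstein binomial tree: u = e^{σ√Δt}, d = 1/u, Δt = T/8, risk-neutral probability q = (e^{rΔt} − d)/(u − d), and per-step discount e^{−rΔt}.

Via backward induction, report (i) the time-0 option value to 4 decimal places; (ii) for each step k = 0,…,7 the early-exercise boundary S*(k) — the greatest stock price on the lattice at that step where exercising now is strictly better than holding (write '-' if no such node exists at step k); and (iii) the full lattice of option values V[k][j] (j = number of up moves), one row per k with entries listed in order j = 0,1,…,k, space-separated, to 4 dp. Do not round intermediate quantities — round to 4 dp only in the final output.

price = 2.6419
boundary = - - - - - 84.4346 76.8224 84.4346
tree:
2.6419
4.3095 0.9999
6.8697 1.7908 0.2189
10.6462 3.1590 0.4401 0.0000
15.9293 5.4644 0.8845 0.0000 0.0000
22.8054 9.2040 1.7779 0.0000 0.0000 0.0000
30.4176 14.9231 3.5737 0.0000 0.0000 0.0000 0.0000
37.3435 22.8054 7.1834 0.0000 0.0000 0.0000 0.0000 0.0000
43.6450 30.4176 14.4390 0.0000 0.0000 0.0000 0.0000 0.0000 0.0000

Δt=0.21450, u=1.09909, d=0.90985, q=0.50025, disc=e^(-rΔt)=0.99551
k=8 terminal: V=max(K-S,0) → 43.6450 30.4176 14.4390 0.0000 0.0000 0.0000 0.0000 0.0000 0.0000
k=7: j=0 S=69.8965 intr=37.3435 cont=36.8616 V=37.3435[EX]; j=1 S=84.4346 intr=22.8054 cont=22.3235 V=22.8054[EX]; j=2 S=101.9965 intr=5.2435 cont=7.1834 V=7.1834[hold]; j=3 S=123.2112 intr=0.0000 cont=0.0000 V=0.0000[hold]; j=4 S=148.8385 intr=0.0000 cont=0.0000 V=0.0000[hold]; j=5 S=179.7961 intr=0.0000 cont=0.0000 V=0.0000[hold]; j=6 S=217.1928 intr=0.0000 cont=0.0000 V=0.0000[hold]; j=7 S=262.3677 intr=0.0000 cont=0.0000 V=0.0000[hold]  S*(7)=84.4346
k=6: j=0 S=76.8224 intr=30.4176 cont=29.9356 V=30.4176[EX]; j=1 S=92.8010 intr=14.4390 cont=14.9231 V=14.9231[hold]; j=2 S=112.1031 intr=0.0000 cont=3.5737 V=3.5737[hold]; j=3 S=135.4200 intr=0.0000 cont=0.0000 V=0.0000[hold]; j=4 S=163.5866 intr=0.0000 cont=0.0000 V=0.0000[hold]; j=5 S=197.6118 intr=0.0000 cont=0.0000 V=0.0000[hold]; j=6 S=238.7140 intr=0.0000 cont=0.0000 V=0.0000[hold]  S*(6)=76.8224
k=5: j=0 S=84.4346 intr=22.8054 cont=22.5646 V=22.8054[EX]; j=1 S=101.9965 intr=5.2435 cont=9.2040 V=9.2040[hold]; j=2 S=123.2112 intr=0.0000 cont=1.7779 V=1.7779[hold]; j=3 S=148.8385 intr=0.0000 cont=0.0000 V=0.0000[hold]; j=4 S=179.7961 intr=0.0000 cont=0.0000 V=0.0000[hold]; j=5 S=217.1928 intr=0.0000 cont=0.0000 V=0.0000[hold]  S*(5)=84.4346
k=4: j=0 S=92.8010 intr=14.4390 cont=15.9293 V=15.9293[hold]; j=1 S=112.1031 intr=0.0000 cont=5.4644 V=5.4644[hold]; j=2 S=135.4200 intr=0.0000 cont=0.8845 V=0.8845[hold]; j=3 S=163.5866 intr=0.0000 cont=0.0000 V=0.0000[hold]; j=4 S=197.6118 intr=0.0000 cont=0.0000 V=0.0000[hold]  S*(4)=-
k=3: j=0 S=101.9965 intr=5.2435 cont=10.6462 V=10.6462[hold]; j=1 S=123.2112 intr=0.0000 cont=3.1590 V=3.1590[hold]; j=2 S=148.8385 intr=0.0000 cont=0.4401 V=0.4401[hold]; j=3 S=179.7961 intr=0.0000 cont=0.0000 V=0.0000[hold]  S*(3)=-
k=2: j=0 S=112.1031 intr=0.0000 cont=6.8697 V=6.8697[hold]; j=1 S=135.4200 intr=0.0000 cont=1.7908 V=1.7908[hold]; j=2 S=163.5866 intr=0.0000 cont=0.2189 V=0.2189[hold]  S*(2)=-
k=1: j=0 S=123.2112 intr=0.0000 cont=4.3095 V=4.3095[hold]; j=1 S=148.8385 intr=0.0000 cont=0.9999 V=0.9999[hold]  S*(1)=-
k=0: j=0 S=135.4200 intr=0.0000 cont=2.6419 V=2.6419[hold]  S*(0)=-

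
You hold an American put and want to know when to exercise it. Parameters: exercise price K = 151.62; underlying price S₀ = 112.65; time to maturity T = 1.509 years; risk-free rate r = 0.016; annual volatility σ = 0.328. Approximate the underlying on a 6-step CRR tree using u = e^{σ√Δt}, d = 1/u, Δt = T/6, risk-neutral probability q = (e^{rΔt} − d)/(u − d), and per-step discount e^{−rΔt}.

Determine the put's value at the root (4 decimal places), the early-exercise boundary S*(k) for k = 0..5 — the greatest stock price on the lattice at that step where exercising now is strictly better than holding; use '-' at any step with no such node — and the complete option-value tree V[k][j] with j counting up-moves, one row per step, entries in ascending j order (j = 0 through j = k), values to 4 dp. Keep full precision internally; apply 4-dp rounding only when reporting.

params: Δt=0.25150 u=1.17879 d=0.84833 q=0.47117 e^(-rΔt)=0.99598
t_6 payoffs: 109.6339 93.2781 70.5508 38.9700 0.0000 0.0000 0.0000
t_5: node(5,0) S=49.4929 payoff=102.1271 vs cont=101.5182 → 102.1271 [stop]  node(5,1) S=68.7730 payoff=82.8470 vs cont=82.2381 → 82.8470 [stop]  node(5,2) S=95.5638 payoff=56.0562 vs cont=55.4473 → 56.0562 [stop]  node(5,3) S=132.7911 payoff=18.8289 vs cont=20.5257 → 20.5257 [wait]  node(5,4) S=184.5203 payoff=0.0000 vs cont=0.0000 → 0.0000 [wait]  node(5,5) S=256.4008 payoff=0.0000 vs cont=0.0000 → 0.0000 [wait]  ⇒ S*(5)=95.5638
t_4: node(4,0) S=58.3419 payoff=93.2781 vs cont=92.6692 → 93.2781 [stop]  node(4,1) S=81.0692 payoff=70.5508 vs cont=69.9419 → 70.5508 [stop]  node(4,2) S=112.6500 payoff=38.9700 vs cont=39.1574 → 39.1574 [wait]  node(4,3) S=156.5332 payoff=0.0000 vs cont=10.8110 → 10.8110 [wait]  node(4,4) S=217.5113 payoff=0.0000 vs cont=0.0000 → 0.0000 [wait]  ⇒ S*(4)=81.0692
t_3: node(3,0) S=68.7730 payoff=82.8470 vs cont=82.2381 → 82.8470 [stop]  node(3,1) S=95.5638 payoff=56.0562 vs cont=55.5352 → 56.0562 [stop]  node(3,2) S=132.7911 payoff=18.8289 vs cont=25.6978 → 25.6978 [wait]  node(3,3) S=184.5203 payoff=0.0000 vs cont=5.6942 → 5.6942 [wait]  ⇒ S*(3)=95.5638
t_2: node(2,0) S=81.0692 payoff=70.5508 vs cont=69.9419 → 70.5508 [stop]  node(2,1) S=112.6500 payoff=38.9700 vs cont=41.5845 → 41.5845 [wait]  node(2,2) S=156.5332 payoff=0.0000 vs cont=16.2073 → 16.2073 [wait]  ⇒ S*(2)=81.0692
t_1: node(1,0) S=95.5638 payoff=56.0562 vs cont=56.6742 → 56.6742 [wait]  node(1,1) S=132.7911 payoff=18.8289 vs cont=29.5085 → 29.5085 [wait]  ⇒ S*(1)=-
t_0: node(0,0) S=112.6500 payoff=38.9700 vs cont=43.6983 → 43.6983 [wait]  ⇒ S*(0)=-

price = 43.6983
boundary = - - 81.0692 95.5638 81.0692 95.5638
tree:
43.6983
56.6742 29.5085
70.5508 41.5845 16.2073
82.8470 56.0562 25.6978 5.6942
93.2781 70.5508 39.1574 10.8110 0.0000
102.1271 82.8470 56.0562 20.5257 0.0000 0.0000
109.6339 93.2781 70.5508 38.9700 0.0000 0.0000 0.0000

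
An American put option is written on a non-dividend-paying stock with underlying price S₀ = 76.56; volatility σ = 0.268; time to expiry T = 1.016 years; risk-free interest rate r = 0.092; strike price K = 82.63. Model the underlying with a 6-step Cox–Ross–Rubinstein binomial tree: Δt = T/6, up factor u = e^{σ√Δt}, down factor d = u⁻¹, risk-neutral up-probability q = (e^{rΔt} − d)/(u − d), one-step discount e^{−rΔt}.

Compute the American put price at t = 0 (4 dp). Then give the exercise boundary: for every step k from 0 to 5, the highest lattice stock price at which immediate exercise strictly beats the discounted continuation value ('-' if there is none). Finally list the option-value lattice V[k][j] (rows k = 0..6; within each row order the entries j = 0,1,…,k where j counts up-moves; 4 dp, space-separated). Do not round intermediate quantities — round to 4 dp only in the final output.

price = 9.0155
boundary = - - 61.4062 68.5657 61.4062 68.5657
tree:
9.0155
14.1106 4.9965
21.2238 8.5435 2.1615
27.6358 14.0643 4.1532 0.5511
33.3782 21.2238 7.7810 1.2262 0.0000
38.5210 27.6358 14.0643 2.7281 0.0000 0.0000
43.1268 33.3782 21.2238 6.0700 0.0000 0.0000 0.0000

Δt=0.16933, u=1.11659, d=0.89558, q=0.54350, disc=e^(-rΔt)=0.98454
k=6 terminal: V=max(K-S,0) → 43.1268 33.3782 21.2238 6.0700 0.0000 0.0000 0.0000
k=5: j=0 S=44.1090 intr=38.5210 cont=37.2437 V=38.5210[EX]; j=1 S=54.9942 intr=27.6358 cont=26.3585 V=27.6358[EX]; j=2 S=68.5657 intr=14.0643 cont=12.7870 V=14.0643[EX]; j=3 S=85.4864 intr=0.0000 cont=2.7281 V=2.7281[hold]; j=4 S=106.5828 intr=0.0000 cont=0.0000 V=0.0000[hold]; j=5 S=132.8853 intr=0.0000 cont=0.0000 V=0.0000[hold]  S*(5)=68.5657
k=4: j=0 S=49.2518 intr=33.3782 cont=32.1009 V=33.3782[EX]; j=1 S=61.4062 intr=21.2238 cont=19.9466 V=21.2238[EX]; j=2 S=76.5600 intr=6.0700 cont=7.7810 V=7.7810[hold]; j=3 S=95.4535 intr=0.0000 cont=1.2262 V=1.2262[hold]; j=4 S=119.0096 intr=0.0000 cont=0.0000 V=0.0000[hold]  S*(4)=61.4062
k=3: j=0 S=54.9942 intr=27.6358 cont=26.3585 V=27.6358[EX]; j=1 S=68.5657 intr=14.0643 cont=13.7025 V=14.0643[EX]; j=2 S=85.4864 intr=0.0000 cont=4.1532 V=4.1532[hold]; j=3 S=106.5828 intr=0.0000 cont=0.5511 V=0.5511[hold]  S*(3)=68.5657
k=2: j=0 S=61.4062 intr=21.2238 cont=19.9466 V=21.2238[EX]; j=1 S=76.5600 intr=6.0700 cont=8.5435 V=8.5435[hold]; j=2 S=95.4535 intr=0.0000 cont=2.1615 V=2.1615[hold]  S*(2)=61.4062
k=1: j=0 S=68.5657 intr=14.0643 cont=14.1106 V=14.1106[hold]; j=1 S=85.4864 intr=0.0000 cont=4.9965 V=4.9965[hold]  S*(1)=-
k=0: j=0 S=76.5600 intr=6.0700 cont=9.0155 V=9.0155[hold]  S*(0)=-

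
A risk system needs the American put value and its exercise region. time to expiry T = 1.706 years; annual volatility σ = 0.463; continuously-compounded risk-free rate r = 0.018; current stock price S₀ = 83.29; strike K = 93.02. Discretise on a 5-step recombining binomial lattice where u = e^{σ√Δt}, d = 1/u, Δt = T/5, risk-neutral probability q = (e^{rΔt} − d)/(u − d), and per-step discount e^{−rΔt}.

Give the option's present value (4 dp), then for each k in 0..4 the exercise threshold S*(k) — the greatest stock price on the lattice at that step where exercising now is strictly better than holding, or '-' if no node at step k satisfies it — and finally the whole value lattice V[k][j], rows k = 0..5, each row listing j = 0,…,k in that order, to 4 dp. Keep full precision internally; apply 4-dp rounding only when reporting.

price = 25.2044
boundary = - - - 37.0023 48.4935
tree:
25.2044
34.3586 14.0930
44.9817 21.5351 4.9710
56.0177 31.7886 8.9964 0.0000
64.7859 44.5265 16.2817 0.0000 0.0000
71.4763 56.0177 29.4667 0.0000 0.0000 0.0000

Δt=0.34120, u=1.31055, d=0.76304, q=0.44405, disc=e^(-rΔt)=0.99388
k=5 terminal: V=max(K-S,0) → 71.4763 56.0177 29.4667 0.0000 0.0000 0.0000
k=4: j=0 S=28.2341 intr=64.7859 cont=64.2163 V=64.7859[EX]; j=1 S=48.4935 intr=44.5265 cont=43.9569 V=44.5265[EX]; j=2 S=83.2900 intr=9.7300 cont=16.2817 V=16.2817[hold]; j=3 S=143.0546 intr=0.0000 cont=0.0000 V=0.0000[hold]; j=4 S=245.7033 intr=0.0000 cont=0.0000 V=0.0000[hold]  S*(4)=48.4935
k=3: j=0 S=37.0023 intr=56.0177 cont=55.4481 V=56.0177[EX]; j=1 S=63.5533 intr=29.4667 cont=31.7886 V=31.7886[hold]; j=2 S=109.1559 intr=0.0000 cont=8.9964 V=8.9964[hold]; j=3 S=187.4807 intr=0.0000 cont=0.0000 V=0.0000[hold]  S*(3)=37.0023
k=2: j=0 S=48.4935 intr=44.5265 cont=44.9817 V=44.9817[hold]; j=1 S=83.2900 intr=9.7300 cont=21.5351 V=21.5351[hold]; j=2 S=143.0546 intr=0.0000 cont=4.9710 V=4.9710[hold]  S*(2)=-
k=1: j=0 S=63.5533 intr=29.4667 cont=34.3586 V=34.3586[hold]; j=1 S=109.1559 intr=0.0000 cont=14.0930 V=14.0930[hold]  S*(1)=-
k=0: j=0 S=83.2900 intr=9.7300 cont=25.2044 V=25.2044[hold]  S*(0)=-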